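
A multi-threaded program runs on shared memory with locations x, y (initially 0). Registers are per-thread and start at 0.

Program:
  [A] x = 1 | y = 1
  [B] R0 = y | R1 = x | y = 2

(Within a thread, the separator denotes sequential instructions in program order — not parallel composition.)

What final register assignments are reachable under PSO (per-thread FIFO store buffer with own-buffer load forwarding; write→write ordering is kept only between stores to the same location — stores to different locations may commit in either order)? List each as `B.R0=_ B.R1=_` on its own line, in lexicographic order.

B.R0=0 B.R1=0
B.R0=0 B.R1=1
B.R0=1 B.R1=0
B.R0=1 B.R1=1

outcome vector order: (B.R0,B.R1)
|PSO outcomes| = 4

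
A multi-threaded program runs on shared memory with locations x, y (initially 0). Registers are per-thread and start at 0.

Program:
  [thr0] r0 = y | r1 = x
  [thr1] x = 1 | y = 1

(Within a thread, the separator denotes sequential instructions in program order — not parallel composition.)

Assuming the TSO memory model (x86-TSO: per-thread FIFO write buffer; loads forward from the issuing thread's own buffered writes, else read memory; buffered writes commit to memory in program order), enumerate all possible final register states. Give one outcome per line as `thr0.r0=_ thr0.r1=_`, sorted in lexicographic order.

thr0.r0=0 thr0.r1=0
thr0.r0=0 thr0.r1=1
thr0.r0=1 thr0.r1=1

outcome vector order: (thr0.r0,thr0.r1)
|TSO outcomes| = 3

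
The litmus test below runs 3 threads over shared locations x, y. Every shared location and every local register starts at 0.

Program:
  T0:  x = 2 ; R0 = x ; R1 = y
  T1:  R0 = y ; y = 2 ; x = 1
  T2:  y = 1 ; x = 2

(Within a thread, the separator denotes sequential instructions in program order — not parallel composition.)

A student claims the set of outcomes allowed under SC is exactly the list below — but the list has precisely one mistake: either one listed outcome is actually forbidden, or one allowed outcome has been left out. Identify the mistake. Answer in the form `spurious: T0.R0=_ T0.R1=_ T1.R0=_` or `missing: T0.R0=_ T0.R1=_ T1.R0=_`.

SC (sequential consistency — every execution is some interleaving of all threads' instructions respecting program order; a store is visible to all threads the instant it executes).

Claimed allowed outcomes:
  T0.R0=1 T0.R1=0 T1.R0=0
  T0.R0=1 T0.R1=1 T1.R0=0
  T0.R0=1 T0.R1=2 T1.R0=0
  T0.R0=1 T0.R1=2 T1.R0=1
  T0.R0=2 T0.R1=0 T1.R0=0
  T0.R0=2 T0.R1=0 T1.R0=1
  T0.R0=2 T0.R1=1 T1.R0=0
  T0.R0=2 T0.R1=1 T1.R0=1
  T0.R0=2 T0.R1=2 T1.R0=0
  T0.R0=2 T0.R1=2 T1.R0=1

outcome vector order: (T0.R0,T0.R1,T1.R0)
SC (9): 110 120 121 200 201 210 211 220 221
claimed∖SC = {100}

spurious: T0.R0=1 T0.R1=0 T1.R0=0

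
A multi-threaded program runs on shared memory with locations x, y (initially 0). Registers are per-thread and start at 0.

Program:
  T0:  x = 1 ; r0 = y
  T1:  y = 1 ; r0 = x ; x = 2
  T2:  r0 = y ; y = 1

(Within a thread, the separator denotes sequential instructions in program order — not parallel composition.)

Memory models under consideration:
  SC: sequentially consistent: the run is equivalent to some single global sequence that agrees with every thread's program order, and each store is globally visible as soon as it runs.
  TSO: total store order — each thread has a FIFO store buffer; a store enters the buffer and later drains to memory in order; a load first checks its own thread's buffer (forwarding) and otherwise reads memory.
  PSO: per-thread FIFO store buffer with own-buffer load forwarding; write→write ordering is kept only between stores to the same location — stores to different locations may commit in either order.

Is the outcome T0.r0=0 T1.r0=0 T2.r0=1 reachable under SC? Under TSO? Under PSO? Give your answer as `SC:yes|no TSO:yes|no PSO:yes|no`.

outcome vector order: (T0.r0,T1.r0,T2.r0)
under SC → (0,1,0) (0,1,1) (1,0,0) (1,0,1) (1,1,0) (1,1,1)
under TSO → (0,0,0) (0,0,1) (0,1,0) (0,1,1) (1,0,0) (1,0,1) (1,1,0) (1,1,1)
under PSO → (0,0,0) (0,0,1) (0,1,0) (0,1,1) (1,0,0) (1,0,1) (1,1,0) (1,1,1)
target (0,0,1) ∈ {TSO,PSO}

SC:no TSO:yes PSO:yes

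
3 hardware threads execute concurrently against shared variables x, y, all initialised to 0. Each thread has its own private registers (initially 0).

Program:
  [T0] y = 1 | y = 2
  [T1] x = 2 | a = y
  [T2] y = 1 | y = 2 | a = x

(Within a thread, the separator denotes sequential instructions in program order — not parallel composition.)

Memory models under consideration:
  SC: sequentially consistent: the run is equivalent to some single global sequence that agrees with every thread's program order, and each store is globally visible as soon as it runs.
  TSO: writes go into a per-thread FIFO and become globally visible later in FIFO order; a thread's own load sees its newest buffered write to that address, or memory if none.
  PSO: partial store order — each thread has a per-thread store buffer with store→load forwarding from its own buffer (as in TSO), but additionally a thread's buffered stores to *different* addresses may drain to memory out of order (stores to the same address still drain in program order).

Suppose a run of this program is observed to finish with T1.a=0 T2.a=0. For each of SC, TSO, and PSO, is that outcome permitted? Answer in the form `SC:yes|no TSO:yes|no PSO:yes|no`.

SC:no TSO:yes PSO:yes

outcome vector order: (T1.a,T2.a)
[SC] allowed = {(0,2); (1,0); (1,2); (2,0); (2,2)}
[TSO] allowed = {(0,0); (0,2); (1,0); (1,2); (2,0); (2,2)}
[PSO] allowed = {(0,0); (0,2); (1,0); (1,2); (2,0); (2,2)}
target (0,0) ∈ {TSO,PSO}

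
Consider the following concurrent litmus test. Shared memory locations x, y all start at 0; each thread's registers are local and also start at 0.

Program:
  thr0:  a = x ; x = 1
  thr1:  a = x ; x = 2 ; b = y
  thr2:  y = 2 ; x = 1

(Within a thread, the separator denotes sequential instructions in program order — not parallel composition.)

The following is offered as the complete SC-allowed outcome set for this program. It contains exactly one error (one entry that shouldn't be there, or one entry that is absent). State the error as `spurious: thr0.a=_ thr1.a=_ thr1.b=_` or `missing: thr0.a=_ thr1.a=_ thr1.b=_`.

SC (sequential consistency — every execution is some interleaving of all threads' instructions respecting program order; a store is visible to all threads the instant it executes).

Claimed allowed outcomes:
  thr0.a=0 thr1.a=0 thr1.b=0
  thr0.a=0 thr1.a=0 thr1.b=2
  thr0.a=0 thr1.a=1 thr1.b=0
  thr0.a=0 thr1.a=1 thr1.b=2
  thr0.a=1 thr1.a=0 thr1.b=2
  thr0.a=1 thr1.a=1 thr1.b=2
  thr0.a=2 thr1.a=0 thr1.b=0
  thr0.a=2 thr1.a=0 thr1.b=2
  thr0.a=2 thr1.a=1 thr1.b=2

outcome vector order: (thr0.a,thr1.a,thr1.b)
SC (10): 000, 002, 010, 012, 100, 102, 112, 200, 202, 212
SC∖claimed = {100}

missing: thr0.a=1 thr1.a=0 thr1.b=0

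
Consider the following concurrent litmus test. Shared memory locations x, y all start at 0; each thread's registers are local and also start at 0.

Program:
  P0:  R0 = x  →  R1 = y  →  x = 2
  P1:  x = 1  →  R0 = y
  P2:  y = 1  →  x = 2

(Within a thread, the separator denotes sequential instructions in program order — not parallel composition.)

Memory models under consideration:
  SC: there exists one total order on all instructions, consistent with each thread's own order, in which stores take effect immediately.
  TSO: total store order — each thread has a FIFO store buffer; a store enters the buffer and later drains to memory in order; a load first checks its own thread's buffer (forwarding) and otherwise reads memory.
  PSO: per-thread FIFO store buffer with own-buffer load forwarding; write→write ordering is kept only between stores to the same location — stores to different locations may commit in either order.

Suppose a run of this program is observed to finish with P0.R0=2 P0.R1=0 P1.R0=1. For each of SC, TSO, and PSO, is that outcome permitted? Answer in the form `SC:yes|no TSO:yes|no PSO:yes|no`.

SC:no TSO:no PSO:yes

outcome vector order: (P0.R0,P0.R1,P1.R0)
SC (10): <0 0 0>, <0 0 1>, <0 1 0>, <0 1 1>, <1 0 0>, <1 0 1>, <1 1 0>, <1 1 1>, <2 1 0>, <2 1 1>
TSO (10): <0 0 0>, <0 0 1>, <0 1 0>, <0 1 1>, <1 0 0>, <1 0 1>, <1 1 0>, <1 1 1>, <2 1 0>, <2 1 1>
PSO (12): <0 0 0>, <0 0 1>, <0 1 0>, <0 1 1>, <1 0 0>, <1 0 1>, <1 1 0>, <1 1 1>, <2 0 0>, <2 0 1>, <2 1 0>, <2 1 1>
target <2 0 1> ∈ {PSO}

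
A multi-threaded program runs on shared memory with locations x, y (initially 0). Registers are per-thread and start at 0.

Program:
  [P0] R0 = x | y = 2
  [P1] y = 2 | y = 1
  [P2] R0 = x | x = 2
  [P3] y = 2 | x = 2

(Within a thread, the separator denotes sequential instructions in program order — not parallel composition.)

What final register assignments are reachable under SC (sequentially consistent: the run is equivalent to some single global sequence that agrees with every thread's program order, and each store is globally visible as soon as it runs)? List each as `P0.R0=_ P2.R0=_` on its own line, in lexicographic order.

P0.R0=0 P2.R0=0
P0.R0=0 P2.R0=2
P0.R0=2 P2.R0=0
P0.R0=2 P2.R0=2

outcome vector order: (P0.R0,P2.R0)
|SC outcomes| = 4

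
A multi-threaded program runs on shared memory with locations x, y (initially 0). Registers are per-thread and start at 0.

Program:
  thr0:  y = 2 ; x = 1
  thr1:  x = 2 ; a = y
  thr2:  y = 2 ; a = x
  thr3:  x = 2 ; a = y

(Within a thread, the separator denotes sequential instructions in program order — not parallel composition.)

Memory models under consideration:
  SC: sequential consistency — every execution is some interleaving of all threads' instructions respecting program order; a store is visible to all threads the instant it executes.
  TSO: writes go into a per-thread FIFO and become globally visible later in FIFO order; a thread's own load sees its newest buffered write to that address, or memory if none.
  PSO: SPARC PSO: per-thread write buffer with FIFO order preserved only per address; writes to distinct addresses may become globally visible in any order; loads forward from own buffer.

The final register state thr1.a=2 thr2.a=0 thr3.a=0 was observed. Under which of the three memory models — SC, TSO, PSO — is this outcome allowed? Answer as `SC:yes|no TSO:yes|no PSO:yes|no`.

SC:no TSO:yes PSO:yes

outcome vector order: (thr1.a,thr2.a,thr3.a)
[SC] allowed = {0/1/0; 0/1/2; 0/2/0; 0/2/2; 2/0/2; 2/1/0; 2/1/2; 2/2/0; 2/2/2}
[TSO] allowed = {0/0/0; 0/0/2; 0/1/0; 0/1/2; 0/2/0; 0/2/2; 2/0/0; 2/0/2; 2/1/0; 2/1/2; 2/2/0; 2/2/2}
[PSO] allowed = {0/0/0; 0/0/2; 0/1/0; 0/1/2; 0/2/0; 0/2/2; 2/0/0; 2/0/2; 2/1/0; 2/1/2; 2/2/0; 2/2/2}
target 2/0/0 ∈ {TSO,PSO}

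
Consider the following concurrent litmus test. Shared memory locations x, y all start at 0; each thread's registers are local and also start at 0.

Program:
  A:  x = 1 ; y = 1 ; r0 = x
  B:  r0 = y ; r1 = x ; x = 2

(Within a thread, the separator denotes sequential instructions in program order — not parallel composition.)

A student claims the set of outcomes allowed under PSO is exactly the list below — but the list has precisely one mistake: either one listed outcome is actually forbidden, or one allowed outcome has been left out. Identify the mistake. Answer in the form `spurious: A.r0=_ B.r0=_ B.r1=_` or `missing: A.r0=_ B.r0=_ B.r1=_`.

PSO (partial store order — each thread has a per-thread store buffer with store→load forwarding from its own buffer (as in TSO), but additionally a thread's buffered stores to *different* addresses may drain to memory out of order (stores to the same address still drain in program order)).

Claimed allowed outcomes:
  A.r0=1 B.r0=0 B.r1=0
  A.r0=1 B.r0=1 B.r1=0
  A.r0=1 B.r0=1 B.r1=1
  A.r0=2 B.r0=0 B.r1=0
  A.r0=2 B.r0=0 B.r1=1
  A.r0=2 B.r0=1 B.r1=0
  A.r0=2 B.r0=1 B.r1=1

outcome vector order: (A.r0,B.r0,B.r1)
under PSO → 1/0/0; 1/0/1; 1/1/0; 1/1/1; 2/0/0; 2/0/1; 2/1/0; 2/1/1
PSO∖claimed = {1/0/1}

missing: A.r0=1 B.r0=0 B.r1=1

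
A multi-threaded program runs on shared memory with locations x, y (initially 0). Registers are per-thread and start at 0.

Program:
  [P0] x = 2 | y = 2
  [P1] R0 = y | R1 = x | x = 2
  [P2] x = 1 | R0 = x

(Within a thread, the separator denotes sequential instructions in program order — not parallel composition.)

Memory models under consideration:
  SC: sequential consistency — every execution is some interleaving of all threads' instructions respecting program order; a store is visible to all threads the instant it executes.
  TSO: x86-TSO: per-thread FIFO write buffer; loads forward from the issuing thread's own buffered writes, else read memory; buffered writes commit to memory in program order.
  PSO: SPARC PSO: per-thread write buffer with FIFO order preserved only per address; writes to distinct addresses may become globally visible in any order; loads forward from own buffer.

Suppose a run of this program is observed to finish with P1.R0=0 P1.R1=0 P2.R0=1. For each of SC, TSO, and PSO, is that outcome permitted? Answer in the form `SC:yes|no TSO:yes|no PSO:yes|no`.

SC:yes TSO:yes PSO:yes

outcome vector order: (P1.R0,P1.R1,P2.R0)
SC (10): <0 0 1>; <0 0 2>; <0 1 1>; <0 1 2>; <0 2 1>; <0 2 2>; <2 1 1>; <2 1 2>; <2 2 1>; <2 2 2>
TSO (10): <0 0 1>; <0 0 2>; <0 1 1>; <0 1 2>; <0 2 1>; <0 2 2>; <2 1 1>; <2 1 2>; <2 2 1>; <2 2 2>
PSO (12): <0 0 1>; <0 0 2>; <0 1 1>; <0 1 2>; <0 2 1>; <0 2 2>; <2 0 1>; <2 0 2>; <2 1 1>; <2 1 2>; <2 2 1>; <2 2 2>
target <0 0 1> ∈ {SC,TSO,PSO}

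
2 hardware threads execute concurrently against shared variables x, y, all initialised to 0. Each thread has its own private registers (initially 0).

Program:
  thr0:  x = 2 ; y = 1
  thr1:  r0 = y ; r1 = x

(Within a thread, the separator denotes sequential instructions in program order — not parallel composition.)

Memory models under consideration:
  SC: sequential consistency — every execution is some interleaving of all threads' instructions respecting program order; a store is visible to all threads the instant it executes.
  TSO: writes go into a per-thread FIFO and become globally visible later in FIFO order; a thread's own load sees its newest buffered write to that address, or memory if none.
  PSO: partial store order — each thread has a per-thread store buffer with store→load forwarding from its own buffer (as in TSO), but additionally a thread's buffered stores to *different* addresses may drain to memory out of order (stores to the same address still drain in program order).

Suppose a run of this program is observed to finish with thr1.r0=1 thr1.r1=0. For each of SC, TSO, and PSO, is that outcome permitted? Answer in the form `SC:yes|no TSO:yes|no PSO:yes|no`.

outcome vector order: (thr1.r0,thr1.r1)
SC: 3 outcomes — {<0 0> <0 2> <1 2>}
TSO: 3 outcomes — {<0 0> <0 2> <1 2>}
PSO: 4 outcomes — {<0 0> <0 2> <1 0> <1 2>}
target <1 0> ∈ {PSO}

SC:no TSO:no PSO:yes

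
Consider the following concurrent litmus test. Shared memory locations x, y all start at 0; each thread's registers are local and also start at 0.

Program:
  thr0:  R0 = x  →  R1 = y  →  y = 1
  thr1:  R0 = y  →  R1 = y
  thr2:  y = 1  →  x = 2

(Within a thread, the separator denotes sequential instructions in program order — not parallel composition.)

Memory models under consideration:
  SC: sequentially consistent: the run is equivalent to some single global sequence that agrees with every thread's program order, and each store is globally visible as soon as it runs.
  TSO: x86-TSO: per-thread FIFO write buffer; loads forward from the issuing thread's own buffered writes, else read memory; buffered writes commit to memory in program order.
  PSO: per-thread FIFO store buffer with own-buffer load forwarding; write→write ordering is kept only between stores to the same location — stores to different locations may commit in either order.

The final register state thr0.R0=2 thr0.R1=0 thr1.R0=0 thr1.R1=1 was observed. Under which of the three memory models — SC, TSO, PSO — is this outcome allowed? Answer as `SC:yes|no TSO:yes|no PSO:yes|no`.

outcome vector order: (thr0.R0,thr0.R1,thr1.R0,thr1.R1)
SC (9): 0/0/0/0, 0/0/0/1, 0/0/1/1, 0/1/0/0, 0/1/0/1, 0/1/1/1, 2/1/0/0, 2/1/0/1, 2/1/1/1
TSO (9): 0/0/0/0, 0/0/0/1, 0/0/1/1, 0/1/0/0, 0/1/0/1, 0/1/1/1, 2/1/0/0, 2/1/0/1, 2/1/1/1
PSO (12): 0/0/0/0, 0/0/0/1, 0/0/1/1, 0/1/0/0, 0/1/0/1, 0/1/1/1, 2/0/0/0, 2/0/0/1, 2/0/1/1, 2/1/0/0, 2/1/0/1, 2/1/1/1
target 2/0/0/1 ∈ {PSO}

SC:no TSO:no PSO:yes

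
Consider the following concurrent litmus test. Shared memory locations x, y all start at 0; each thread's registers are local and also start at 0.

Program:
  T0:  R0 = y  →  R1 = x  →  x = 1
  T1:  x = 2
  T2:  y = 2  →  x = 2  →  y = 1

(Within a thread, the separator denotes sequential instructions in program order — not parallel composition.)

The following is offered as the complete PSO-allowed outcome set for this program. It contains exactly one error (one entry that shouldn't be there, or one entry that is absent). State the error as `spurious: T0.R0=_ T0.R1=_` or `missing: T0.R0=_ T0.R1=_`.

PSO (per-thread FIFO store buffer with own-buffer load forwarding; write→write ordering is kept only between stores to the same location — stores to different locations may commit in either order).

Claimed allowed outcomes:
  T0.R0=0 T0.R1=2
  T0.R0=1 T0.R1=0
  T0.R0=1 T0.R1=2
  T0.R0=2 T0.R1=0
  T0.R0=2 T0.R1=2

missing: T0.R0=0 T0.R1=0

outcome vector order: (T0.R0,T0.R1)
PSO (6): (0,0); (0,2); (1,0); (1,2); (2,0); (2,2)
PSO∖claimed = {(0,0)}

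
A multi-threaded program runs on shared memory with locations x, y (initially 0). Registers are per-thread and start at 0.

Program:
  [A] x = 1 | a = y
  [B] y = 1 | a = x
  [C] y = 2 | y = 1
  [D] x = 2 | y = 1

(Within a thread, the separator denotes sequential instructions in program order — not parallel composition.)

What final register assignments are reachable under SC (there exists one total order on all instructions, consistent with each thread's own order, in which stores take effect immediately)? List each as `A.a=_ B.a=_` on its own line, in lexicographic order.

outcome vector order: (A.a,B.a)
|SC outcomes| = 8

A.a=0 B.a=1
A.a=0 B.a=2
A.a=1 B.a=0
A.a=1 B.a=1
A.a=1 B.a=2
A.a=2 B.a=0
A.a=2 B.a=1
A.a=2 B.a=2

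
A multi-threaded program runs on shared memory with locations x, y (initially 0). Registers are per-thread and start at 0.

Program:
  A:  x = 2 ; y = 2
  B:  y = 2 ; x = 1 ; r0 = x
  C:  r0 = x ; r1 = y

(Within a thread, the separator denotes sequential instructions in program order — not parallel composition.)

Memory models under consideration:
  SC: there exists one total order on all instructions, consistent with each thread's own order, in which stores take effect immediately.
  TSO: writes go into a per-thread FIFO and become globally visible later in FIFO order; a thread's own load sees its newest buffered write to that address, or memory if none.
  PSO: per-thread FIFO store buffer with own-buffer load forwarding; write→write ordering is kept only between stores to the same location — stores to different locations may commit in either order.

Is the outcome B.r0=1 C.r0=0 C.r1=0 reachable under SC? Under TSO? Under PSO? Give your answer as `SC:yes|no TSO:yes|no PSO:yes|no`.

outcome vector order: (B.r0,C.r0,C.r1)
under SC → 1/0/0, 1/0/2, 1/1/2, 1/2/0, 1/2/2, 2/0/0, 2/0/2, 2/1/2, 2/2/2
under TSO → 1/0/0, 1/0/2, 1/1/2, 1/2/0, 1/2/2, 2/0/0, 2/0/2, 2/1/2, 2/2/2
under PSO → 1/0/0, 1/0/2, 1/1/0, 1/1/2, 1/2/0, 1/2/2, 2/0/0, 2/0/2, 2/1/0, 2/1/2, 2/2/0, 2/2/2
target 1/0/0 ∈ {SC,TSO,PSO}

SC:yes TSO:yes PSO:yes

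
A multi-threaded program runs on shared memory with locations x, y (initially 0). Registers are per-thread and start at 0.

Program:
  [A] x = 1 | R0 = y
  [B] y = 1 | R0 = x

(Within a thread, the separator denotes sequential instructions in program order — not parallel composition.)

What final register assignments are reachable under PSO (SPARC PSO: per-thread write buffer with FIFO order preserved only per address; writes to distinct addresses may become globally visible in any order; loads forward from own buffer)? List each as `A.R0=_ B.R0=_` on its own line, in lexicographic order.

A.R0=0 B.R0=0
A.R0=0 B.R0=1
A.R0=1 B.R0=0
A.R0=1 B.R0=1

outcome vector order: (A.R0,B.R0)
|PSO outcomes| = 4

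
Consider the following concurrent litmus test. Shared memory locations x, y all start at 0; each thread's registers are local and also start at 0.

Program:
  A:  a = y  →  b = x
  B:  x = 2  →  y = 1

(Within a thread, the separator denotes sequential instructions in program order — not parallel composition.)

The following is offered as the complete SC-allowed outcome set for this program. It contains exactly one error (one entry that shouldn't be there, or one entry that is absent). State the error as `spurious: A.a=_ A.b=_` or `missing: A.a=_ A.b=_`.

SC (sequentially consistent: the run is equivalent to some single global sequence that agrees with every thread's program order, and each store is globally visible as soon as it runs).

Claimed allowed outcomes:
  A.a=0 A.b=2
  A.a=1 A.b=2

missing: A.a=0 A.b=0

outcome vector order: (A.a,A.b)
under SC → 00; 02; 12
SC∖claimed = {00}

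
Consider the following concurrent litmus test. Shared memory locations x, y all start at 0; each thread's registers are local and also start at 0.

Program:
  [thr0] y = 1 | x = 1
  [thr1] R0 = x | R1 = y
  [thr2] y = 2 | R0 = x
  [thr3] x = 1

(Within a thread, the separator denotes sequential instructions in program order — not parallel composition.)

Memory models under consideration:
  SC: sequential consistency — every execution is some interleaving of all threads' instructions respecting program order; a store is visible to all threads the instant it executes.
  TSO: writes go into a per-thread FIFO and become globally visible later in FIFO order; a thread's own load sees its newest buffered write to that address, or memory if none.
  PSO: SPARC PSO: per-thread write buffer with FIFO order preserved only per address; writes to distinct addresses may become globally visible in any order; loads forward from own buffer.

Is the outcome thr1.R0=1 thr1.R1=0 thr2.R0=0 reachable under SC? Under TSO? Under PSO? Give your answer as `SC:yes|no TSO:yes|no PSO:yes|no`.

outcome vector order: (thr1.R0,thr1.R1,thr2.R0)
under SC → 000 001 010 011 020 021 101 110 111 120 121
under TSO → 000 001 010 011 020 021 100 101 110 111 120 121
under PSO → 000 001 010 011 020 021 100 101 110 111 120 121
target 100 ∈ {TSO,PSO}

SC:no TSO:yes PSO:yes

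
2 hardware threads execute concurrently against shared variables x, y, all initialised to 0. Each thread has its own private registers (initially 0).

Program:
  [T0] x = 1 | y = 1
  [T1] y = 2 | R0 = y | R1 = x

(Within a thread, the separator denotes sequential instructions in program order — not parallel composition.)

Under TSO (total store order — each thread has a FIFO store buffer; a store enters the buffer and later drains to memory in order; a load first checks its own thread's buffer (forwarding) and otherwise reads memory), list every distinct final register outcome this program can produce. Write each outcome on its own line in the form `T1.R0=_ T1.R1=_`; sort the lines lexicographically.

T1.R0=1 T1.R1=1
T1.R0=2 T1.R1=0
T1.R0=2 T1.R1=1

outcome vector order: (T1.R0,T1.R1)
|TSO outcomes| = 3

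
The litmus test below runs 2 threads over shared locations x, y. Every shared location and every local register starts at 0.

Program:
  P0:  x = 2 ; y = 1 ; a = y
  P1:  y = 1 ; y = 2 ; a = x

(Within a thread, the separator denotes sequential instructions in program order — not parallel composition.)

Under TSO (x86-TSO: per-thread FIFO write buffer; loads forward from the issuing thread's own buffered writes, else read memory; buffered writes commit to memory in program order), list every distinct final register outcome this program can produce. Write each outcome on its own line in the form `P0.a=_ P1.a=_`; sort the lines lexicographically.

P0.a=1 P1.a=0
P0.a=1 P1.a=2
P0.a=2 P1.a=0
P0.a=2 P1.a=2

outcome vector order: (P0.a,P1.a)
|TSO outcomes| = 4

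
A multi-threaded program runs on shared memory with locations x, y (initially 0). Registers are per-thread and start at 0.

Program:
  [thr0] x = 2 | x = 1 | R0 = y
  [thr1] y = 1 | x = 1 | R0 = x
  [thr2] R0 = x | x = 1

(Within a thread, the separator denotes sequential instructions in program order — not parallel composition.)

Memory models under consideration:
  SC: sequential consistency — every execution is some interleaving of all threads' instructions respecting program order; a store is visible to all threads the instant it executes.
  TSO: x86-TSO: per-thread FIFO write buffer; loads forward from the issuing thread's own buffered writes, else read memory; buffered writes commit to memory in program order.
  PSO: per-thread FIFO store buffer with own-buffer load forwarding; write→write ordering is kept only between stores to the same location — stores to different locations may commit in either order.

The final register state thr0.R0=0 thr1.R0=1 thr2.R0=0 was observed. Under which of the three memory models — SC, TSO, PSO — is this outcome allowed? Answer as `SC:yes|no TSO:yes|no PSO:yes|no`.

outcome vector order: (thr0.R0,thr1.R0,thr2.R0)
SC: 9 outcomes — {<0 1 0> <0 1 1> <0 1 2> <1 1 0> <1 1 1> <1 1 2> <1 2 0> <1 2 1> <1 2 2>}
TSO: 12 outcomes — {<0 1 0> <0 1 1> <0 1 2> <0 2 0> <0 2 1> <0 2 2> <1 1 0> <1 1 1> <1 1 2> <1 2 0> <1 2 1> <1 2 2>}
PSO: 12 outcomes — {<0 1 0> <0 1 1> <0 1 2> <0 2 0> <0 2 1> <0 2 2> <1 1 0> <1 1 1> <1 1 2> <1 2 0> <1 2 1> <1 2 2>}
target <0 1 0> ∈ {SC,TSO,PSO}

SC:yes TSO:yes PSO:yes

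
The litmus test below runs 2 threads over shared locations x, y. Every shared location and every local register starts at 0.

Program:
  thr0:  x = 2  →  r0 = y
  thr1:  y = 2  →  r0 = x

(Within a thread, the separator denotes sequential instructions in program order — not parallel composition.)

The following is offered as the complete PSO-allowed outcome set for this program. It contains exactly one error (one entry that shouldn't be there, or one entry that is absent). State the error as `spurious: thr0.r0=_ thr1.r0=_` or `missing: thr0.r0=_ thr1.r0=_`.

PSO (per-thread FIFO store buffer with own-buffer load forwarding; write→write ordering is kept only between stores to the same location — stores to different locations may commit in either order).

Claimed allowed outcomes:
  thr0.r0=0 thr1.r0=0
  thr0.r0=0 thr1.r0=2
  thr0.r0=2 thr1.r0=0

outcome vector order: (thr0.r0,thr1.r0)
PSO (4): 0/0; 0/2; 2/0; 2/2
PSO∖claimed = {2/2}

missing: thr0.r0=2 thr1.r0=2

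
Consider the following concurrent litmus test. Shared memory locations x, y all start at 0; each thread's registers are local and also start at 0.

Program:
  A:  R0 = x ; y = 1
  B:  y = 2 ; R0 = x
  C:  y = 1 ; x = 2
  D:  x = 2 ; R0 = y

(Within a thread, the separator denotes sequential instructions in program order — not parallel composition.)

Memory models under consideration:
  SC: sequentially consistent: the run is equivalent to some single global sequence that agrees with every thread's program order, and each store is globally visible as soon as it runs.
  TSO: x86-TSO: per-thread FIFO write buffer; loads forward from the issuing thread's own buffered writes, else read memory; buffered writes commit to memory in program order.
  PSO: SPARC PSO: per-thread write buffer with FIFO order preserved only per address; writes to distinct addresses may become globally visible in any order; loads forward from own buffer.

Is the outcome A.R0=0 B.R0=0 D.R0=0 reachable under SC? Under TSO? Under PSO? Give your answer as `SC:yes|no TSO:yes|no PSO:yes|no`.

SC:no TSO:yes PSO:yes

outcome vector order: (A.R0,B.R0,D.R0)
under SC → 0/0/1; 0/0/2; 0/2/0; 0/2/1; 0/2/2; 2/0/1; 2/0/2; 2/2/0; 2/2/1; 2/2/2
under TSO → 0/0/0; 0/0/1; 0/0/2; 0/2/0; 0/2/1; 0/2/2; 2/0/0; 2/0/1; 2/0/2; 2/2/0; 2/2/1; 2/2/2
under PSO → 0/0/0; 0/0/1; 0/0/2; 0/2/0; 0/2/1; 0/2/2; 2/0/0; 2/0/1; 2/0/2; 2/2/0; 2/2/1; 2/2/2
target 0/0/0 ∈ {TSO,PSO}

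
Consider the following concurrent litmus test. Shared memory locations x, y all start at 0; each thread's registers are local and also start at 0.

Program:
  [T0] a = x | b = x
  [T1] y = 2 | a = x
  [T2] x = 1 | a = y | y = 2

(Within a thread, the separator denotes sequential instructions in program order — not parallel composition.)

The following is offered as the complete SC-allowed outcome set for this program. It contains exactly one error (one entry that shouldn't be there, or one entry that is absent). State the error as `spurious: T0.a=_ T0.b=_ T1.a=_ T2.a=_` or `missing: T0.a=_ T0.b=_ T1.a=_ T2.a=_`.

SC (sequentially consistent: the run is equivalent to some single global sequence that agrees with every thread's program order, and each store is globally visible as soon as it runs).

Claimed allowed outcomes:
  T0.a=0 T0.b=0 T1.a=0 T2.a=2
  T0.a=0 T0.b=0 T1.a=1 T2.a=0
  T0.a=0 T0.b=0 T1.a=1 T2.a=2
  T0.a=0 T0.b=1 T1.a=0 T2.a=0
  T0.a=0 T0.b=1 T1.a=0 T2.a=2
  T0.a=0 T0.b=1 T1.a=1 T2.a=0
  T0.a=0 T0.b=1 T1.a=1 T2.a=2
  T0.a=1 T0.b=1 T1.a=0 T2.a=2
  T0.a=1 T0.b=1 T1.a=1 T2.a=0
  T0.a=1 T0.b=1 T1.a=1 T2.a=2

spurious: T0.a=0 T0.b=1 T1.a=0 T2.a=0

outcome vector order: (T0.a,T0.b,T1.a,T2.a)
[SC] allowed = {(0,0,0,2); (0,0,1,0); (0,0,1,2); (0,1,0,2); (0,1,1,0); (0,1,1,2); (1,1,0,2); (1,1,1,0); (1,1,1,2)}
claimed∖SC = {(0,1,0,0)}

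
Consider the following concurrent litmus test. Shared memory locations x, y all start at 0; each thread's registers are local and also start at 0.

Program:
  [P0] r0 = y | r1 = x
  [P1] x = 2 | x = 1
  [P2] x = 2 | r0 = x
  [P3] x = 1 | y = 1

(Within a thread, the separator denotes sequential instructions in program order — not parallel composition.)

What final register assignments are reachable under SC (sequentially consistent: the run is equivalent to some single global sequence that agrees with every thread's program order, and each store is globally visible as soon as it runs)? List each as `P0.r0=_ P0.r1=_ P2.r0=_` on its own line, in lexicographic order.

P0.r0=0 P0.r1=0 P2.r0=1
P0.r0=0 P0.r1=0 P2.r0=2
P0.r0=0 P0.r1=1 P2.r0=1
P0.r0=0 P0.r1=1 P2.r0=2
P0.r0=0 P0.r1=2 P2.r0=1
P0.r0=0 P0.r1=2 P2.r0=2
P0.r0=1 P0.r1=1 P2.r0=1
P0.r0=1 P0.r1=1 P2.r0=2
P0.r0=1 P0.r1=2 P2.r0=1
P0.r0=1 P0.r1=2 P2.r0=2

outcome vector order: (P0.r0,P0.r1,P2.r0)
|SC outcomes| = 10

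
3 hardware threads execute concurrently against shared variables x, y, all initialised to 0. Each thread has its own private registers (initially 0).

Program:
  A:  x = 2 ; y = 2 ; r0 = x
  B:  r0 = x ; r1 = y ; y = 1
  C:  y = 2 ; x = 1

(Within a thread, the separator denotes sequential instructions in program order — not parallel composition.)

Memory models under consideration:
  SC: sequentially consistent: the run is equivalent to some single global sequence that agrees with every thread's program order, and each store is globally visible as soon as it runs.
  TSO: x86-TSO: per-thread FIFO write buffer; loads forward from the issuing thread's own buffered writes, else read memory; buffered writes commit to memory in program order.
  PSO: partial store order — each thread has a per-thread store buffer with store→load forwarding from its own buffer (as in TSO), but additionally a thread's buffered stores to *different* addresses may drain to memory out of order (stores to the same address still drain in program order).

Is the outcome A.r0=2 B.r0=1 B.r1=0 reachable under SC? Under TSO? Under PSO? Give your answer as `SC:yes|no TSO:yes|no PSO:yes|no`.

SC:no TSO:no PSO:yes

outcome vector order: (A.r0,B.r0,B.r1)
SC (10): (1,0,0); (1,0,2); (1,1,2); (1,2,0); (1,2,2); (2,0,0); (2,0,2); (2,1,2); (2,2,0); (2,2,2)
TSO (10): (1,0,0); (1,0,2); (1,1,2); (1,2,0); (1,2,2); (2,0,0); (2,0,2); (2,1,2); (2,2,0); (2,2,2)
PSO (12): (1,0,0); (1,0,2); (1,1,0); (1,1,2); (1,2,0); (1,2,2); (2,0,0); (2,0,2); (2,1,0); (2,1,2); (2,2,0); (2,2,2)
target (2,1,0) ∈ {PSO}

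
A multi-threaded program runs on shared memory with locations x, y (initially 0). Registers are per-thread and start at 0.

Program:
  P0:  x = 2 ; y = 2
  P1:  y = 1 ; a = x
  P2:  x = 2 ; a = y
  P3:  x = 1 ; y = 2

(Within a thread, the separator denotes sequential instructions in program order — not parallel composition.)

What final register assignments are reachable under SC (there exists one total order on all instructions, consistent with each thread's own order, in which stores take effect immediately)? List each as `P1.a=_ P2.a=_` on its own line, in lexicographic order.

P1.a=0 P2.a=1
P1.a=0 P2.a=2
P1.a=1 P2.a=0
P1.a=1 P2.a=1
P1.a=1 P2.a=2
P1.a=2 P2.a=0
P1.a=2 P2.a=1
P1.a=2 P2.a=2

outcome vector order: (P1.a,P2.a)
|SC outcomes| = 8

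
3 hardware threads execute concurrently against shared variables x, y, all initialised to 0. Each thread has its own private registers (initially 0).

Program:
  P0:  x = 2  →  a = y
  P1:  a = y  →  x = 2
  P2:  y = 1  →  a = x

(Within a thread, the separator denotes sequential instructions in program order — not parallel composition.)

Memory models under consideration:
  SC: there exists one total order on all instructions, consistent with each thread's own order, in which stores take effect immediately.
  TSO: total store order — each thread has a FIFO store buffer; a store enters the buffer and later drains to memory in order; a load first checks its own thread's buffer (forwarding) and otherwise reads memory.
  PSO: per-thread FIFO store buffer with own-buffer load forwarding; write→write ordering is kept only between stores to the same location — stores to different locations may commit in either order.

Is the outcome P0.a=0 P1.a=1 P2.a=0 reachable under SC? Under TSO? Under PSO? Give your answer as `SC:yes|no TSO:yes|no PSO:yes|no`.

outcome vector order: (P0.a,P1.a,P2.a)
SC: 6 outcomes — {0/0/2 0/1/2 1/0/0 1/0/2 1/1/0 1/1/2}
TSO: 8 outcomes — {0/0/0 0/0/2 0/1/0 0/1/2 1/0/0 1/0/2 1/1/0 1/1/2}
PSO: 8 outcomes — {0/0/0 0/0/2 0/1/0 0/1/2 1/0/0 1/0/2 1/1/0 1/1/2}
target 0/1/0 ∈ {TSO,PSO}

SC:no TSO:yes PSO:yes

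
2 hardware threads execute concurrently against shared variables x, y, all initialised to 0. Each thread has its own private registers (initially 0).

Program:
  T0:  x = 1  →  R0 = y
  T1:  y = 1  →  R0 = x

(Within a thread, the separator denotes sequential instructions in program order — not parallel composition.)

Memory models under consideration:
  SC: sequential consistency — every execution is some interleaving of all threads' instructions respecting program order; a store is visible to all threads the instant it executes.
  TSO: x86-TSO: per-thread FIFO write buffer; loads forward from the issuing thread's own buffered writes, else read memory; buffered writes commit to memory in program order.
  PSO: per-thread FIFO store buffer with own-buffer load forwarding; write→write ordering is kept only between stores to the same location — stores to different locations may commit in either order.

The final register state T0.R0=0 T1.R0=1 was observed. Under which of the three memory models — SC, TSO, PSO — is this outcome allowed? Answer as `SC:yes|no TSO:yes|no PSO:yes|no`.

outcome vector order: (T0.R0,T1.R0)
under SC → <0 1> <1 0> <1 1>
under TSO → <0 0> <0 1> <1 0> <1 1>
under PSO → <0 0> <0 1> <1 0> <1 1>
target <0 1> ∈ {SC,TSO,PSO}

SC:yes TSO:yes PSO:yes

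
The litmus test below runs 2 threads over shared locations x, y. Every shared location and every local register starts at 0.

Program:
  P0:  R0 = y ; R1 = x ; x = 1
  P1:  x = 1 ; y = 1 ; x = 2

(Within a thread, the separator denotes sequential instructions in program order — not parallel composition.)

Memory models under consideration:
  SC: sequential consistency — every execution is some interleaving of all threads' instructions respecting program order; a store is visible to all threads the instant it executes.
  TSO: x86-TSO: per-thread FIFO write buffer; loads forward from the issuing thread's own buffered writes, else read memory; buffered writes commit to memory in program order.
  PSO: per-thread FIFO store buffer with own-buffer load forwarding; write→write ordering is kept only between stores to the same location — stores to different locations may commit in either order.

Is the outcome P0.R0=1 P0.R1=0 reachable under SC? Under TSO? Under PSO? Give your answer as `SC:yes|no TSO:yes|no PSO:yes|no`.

SC:no TSO:no PSO:yes

outcome vector order: (P0.R0,P0.R1)
[SC] allowed = {00, 01, 02, 11, 12}
[TSO] allowed = {00, 01, 02, 11, 12}
[PSO] allowed = {00, 01, 02, 10, 11, 12}
target 10 ∈ {PSO}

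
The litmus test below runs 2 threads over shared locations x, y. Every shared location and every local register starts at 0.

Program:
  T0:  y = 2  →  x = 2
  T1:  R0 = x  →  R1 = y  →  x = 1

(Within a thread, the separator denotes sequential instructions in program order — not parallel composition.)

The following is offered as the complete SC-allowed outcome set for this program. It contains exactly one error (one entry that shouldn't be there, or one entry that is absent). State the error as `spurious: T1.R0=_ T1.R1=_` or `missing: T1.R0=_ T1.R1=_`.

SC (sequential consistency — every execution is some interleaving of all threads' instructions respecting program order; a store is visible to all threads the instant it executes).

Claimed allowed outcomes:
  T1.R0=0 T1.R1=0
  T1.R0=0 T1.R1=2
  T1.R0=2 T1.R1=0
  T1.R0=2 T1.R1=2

spurious: T1.R0=2 T1.R1=0

outcome vector order: (T1.R0,T1.R1)
under SC → <0 0>, <0 2>, <2 2>
claimed∖SC = {<2 0>}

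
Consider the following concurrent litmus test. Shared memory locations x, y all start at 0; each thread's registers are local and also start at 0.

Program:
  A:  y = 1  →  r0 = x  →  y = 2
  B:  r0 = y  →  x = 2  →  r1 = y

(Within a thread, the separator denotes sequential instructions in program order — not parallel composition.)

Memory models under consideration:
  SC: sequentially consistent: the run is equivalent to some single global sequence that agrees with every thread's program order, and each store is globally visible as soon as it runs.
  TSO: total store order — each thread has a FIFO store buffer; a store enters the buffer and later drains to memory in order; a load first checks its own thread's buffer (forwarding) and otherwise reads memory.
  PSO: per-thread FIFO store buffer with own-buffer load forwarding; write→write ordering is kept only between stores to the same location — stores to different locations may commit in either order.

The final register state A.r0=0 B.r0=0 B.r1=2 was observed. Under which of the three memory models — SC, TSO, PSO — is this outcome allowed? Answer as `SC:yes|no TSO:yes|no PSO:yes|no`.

outcome vector order: (A.r0,B.r0,B.r1)
SC (10): <0 0 1> <0 0 2> <0 1 1> <0 1 2> <0 2 2> <2 0 0> <2 0 1> <2 0 2> <2 1 1> <2 1 2>
TSO (11): <0 0 0> <0 0 1> <0 0 2> <0 1 1> <0 1 2> <0 2 2> <2 0 0> <2 0 1> <2 0 2> <2 1 1> <2 1 2>
PSO (11): <0 0 0> <0 0 1> <0 0 2> <0 1 1> <0 1 2> <0 2 2> <2 0 0> <2 0 1> <2 0 2> <2 1 1> <2 1 2>
target <0 0 2> ∈ {SC,TSO,PSO}

SC:yes TSO:yes PSO:yes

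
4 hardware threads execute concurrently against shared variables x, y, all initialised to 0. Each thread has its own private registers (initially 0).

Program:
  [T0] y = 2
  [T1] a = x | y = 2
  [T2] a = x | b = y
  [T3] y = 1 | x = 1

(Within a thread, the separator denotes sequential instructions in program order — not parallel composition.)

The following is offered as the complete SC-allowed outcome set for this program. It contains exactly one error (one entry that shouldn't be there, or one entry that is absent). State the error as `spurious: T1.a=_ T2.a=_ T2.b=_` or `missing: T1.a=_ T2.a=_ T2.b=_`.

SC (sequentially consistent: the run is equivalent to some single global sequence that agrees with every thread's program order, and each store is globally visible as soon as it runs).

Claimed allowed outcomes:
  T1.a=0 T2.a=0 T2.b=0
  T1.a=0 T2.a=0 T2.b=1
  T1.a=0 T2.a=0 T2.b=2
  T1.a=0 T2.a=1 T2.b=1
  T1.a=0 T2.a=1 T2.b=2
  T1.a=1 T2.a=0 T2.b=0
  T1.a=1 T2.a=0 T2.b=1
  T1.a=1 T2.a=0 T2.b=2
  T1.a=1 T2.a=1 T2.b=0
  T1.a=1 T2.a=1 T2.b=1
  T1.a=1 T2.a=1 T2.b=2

outcome vector order: (T1.a,T2.a,T2.b)
SC: 10 outcomes — {<0 0 0> <0 0 1> <0 0 2> <0 1 1> <0 1 2> <1 0 0> <1 0 1> <1 0 2> <1 1 1> <1 1 2>}
claimed∖SC = {<1 1 0>}

spurious: T1.a=1 T2.a=1 T2.b=0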